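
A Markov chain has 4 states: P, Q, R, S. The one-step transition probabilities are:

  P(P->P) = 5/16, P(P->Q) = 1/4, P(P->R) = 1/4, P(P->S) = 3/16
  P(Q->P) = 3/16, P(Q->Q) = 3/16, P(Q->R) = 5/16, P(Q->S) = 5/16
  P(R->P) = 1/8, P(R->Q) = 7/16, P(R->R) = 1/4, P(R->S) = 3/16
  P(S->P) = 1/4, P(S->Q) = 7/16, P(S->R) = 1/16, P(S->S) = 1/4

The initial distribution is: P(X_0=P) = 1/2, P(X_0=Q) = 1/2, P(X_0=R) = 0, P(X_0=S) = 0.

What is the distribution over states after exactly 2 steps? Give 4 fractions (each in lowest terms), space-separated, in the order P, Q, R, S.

Answer: 111/512 43/128 111/512 59/256

Derivation:
Propagating the distribution step by step (d_{t+1} = d_t * P):
d_0 = (P=1/2, Q=1/2, R=0, S=0)
  d_1[P] = 1/2*5/16 + 1/2*3/16 + 0*1/8 + 0*1/4 = 1/4
  d_1[Q] = 1/2*1/4 + 1/2*3/16 + 0*7/16 + 0*7/16 = 7/32
  d_1[R] = 1/2*1/4 + 1/2*5/16 + 0*1/4 + 0*1/16 = 9/32
  d_1[S] = 1/2*3/16 + 1/2*5/16 + 0*3/16 + 0*1/4 = 1/4
d_1 = (P=1/4, Q=7/32, R=9/32, S=1/4)
  d_2[P] = 1/4*5/16 + 7/32*3/16 + 9/32*1/8 + 1/4*1/4 = 111/512
  d_2[Q] = 1/4*1/4 + 7/32*3/16 + 9/32*7/16 + 1/4*7/16 = 43/128
  d_2[R] = 1/4*1/4 + 7/32*5/16 + 9/32*1/4 + 1/4*1/16 = 111/512
  d_2[S] = 1/4*3/16 + 7/32*5/16 + 9/32*3/16 + 1/4*1/4 = 59/256
d_2 = (P=111/512, Q=43/128, R=111/512, S=59/256)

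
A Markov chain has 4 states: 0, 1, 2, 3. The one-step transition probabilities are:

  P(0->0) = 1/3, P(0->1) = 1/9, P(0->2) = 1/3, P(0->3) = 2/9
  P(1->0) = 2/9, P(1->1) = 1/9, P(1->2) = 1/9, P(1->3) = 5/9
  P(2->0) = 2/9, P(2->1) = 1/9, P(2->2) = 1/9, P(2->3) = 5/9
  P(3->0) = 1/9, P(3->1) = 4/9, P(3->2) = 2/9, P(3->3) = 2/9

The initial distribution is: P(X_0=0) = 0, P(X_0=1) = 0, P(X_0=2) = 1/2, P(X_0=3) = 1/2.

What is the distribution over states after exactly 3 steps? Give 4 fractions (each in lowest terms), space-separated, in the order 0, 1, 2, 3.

Propagating the distribution step by step (d_{t+1} = d_t * P):
d_0 = (0=0, 1=0, 2=1/2, 3=1/2)
  d_1[0] = 0*1/3 + 0*2/9 + 1/2*2/9 + 1/2*1/9 = 1/6
  d_1[1] = 0*1/9 + 0*1/9 + 1/2*1/9 + 1/2*4/9 = 5/18
  d_1[2] = 0*1/3 + 0*1/9 + 1/2*1/9 + 1/2*2/9 = 1/6
  d_1[3] = 0*2/9 + 0*5/9 + 1/2*5/9 + 1/2*2/9 = 7/18
d_1 = (0=1/6, 1=5/18, 2=1/6, 3=7/18)
  d_2[0] = 1/6*1/3 + 5/18*2/9 + 1/6*2/9 + 7/18*1/9 = 16/81
  d_2[1] = 1/6*1/9 + 5/18*1/9 + 1/6*1/9 + 7/18*4/9 = 13/54
  d_2[2] = 1/6*1/3 + 5/18*1/9 + 1/6*1/9 + 7/18*2/9 = 31/162
  d_2[3] = 1/6*2/9 + 5/18*5/9 + 1/6*5/9 + 7/18*2/9 = 10/27
d_2 = (0=16/81, 1=13/54, 2=31/162, 3=10/27)
  d_3[0] = 16/81*1/3 + 13/54*2/9 + 31/162*2/9 + 10/27*1/9 = 148/729
  d_3[1] = 16/81*1/9 + 13/54*1/9 + 31/162*1/9 + 10/27*4/9 = 19/81
  d_3[2] = 16/81*1/3 + 13/54*1/9 + 31/162*1/9 + 10/27*2/9 = 143/729
  d_3[3] = 16/81*2/9 + 13/54*5/9 + 31/162*5/9 + 10/27*2/9 = 89/243
d_3 = (0=148/729, 1=19/81, 2=143/729, 3=89/243)

Answer: 148/729 19/81 143/729 89/243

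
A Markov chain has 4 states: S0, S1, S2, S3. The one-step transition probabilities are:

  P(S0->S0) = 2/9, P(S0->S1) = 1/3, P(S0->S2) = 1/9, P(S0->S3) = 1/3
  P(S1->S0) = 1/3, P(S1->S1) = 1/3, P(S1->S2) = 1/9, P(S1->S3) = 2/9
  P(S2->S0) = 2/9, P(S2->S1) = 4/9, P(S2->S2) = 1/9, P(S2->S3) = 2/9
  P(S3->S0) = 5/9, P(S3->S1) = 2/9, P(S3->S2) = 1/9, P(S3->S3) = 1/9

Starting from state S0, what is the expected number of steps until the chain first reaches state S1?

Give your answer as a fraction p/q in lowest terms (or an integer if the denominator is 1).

Let h_i = expected steps to first reach S1 from state i.
Boundary: h_S1 = 0.
First-step equations for the other states:
  h_S0 = 1 + 2/9*h_S0 + 1/3*h_S1 + 1/9*h_S2 + 1/3*h_S3
  h_S2 = 1 + 2/9*h_S0 + 4/9*h_S1 + 1/9*h_S2 + 2/9*h_S3
  h_S3 = 1 + 5/9*h_S0 + 2/9*h_S1 + 1/9*h_S2 + 1/9*h_S3

Substituting h_S1 = 0 and rearranging gives the linear system (I - Q) h = 1:
  [7/9, -1/9, -1/3] . (h_S0, h_S2, h_S3) = 1
  [-2/9, 8/9, -2/9] . (h_S0, h_S2, h_S3) = 1
  [-5/9, -1/9, 8/9] . (h_S0, h_S2, h_S3) = 1

Solving yields:
  h_S0 = 297/94
  h_S2 = 261/94
  h_S3 = 162/47

Starting state is S0, so the expected hitting time is h_S0 = 297/94.

Answer: 297/94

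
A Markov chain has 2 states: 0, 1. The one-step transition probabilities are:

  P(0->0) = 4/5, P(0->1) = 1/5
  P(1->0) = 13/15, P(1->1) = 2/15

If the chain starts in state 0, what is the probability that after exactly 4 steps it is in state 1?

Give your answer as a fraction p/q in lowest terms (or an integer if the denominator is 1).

Computing P^4 by repeated multiplication:
P^1 =
  0: [4/5, 1/5]
  1: [13/15, 2/15]
P^2 =
  0: [61/75, 14/75]
  1: [182/225, 43/225]
P^3 =
  0: [914/1125, 211/1125]
  1: [2743/3375, 632/3375]
P^4 =
  0: [13711/16875, 3164/16875]
  1: [41132/50625, 9493/50625]

(P^4)[0 -> 1] = 3164/16875

Answer: 3164/16875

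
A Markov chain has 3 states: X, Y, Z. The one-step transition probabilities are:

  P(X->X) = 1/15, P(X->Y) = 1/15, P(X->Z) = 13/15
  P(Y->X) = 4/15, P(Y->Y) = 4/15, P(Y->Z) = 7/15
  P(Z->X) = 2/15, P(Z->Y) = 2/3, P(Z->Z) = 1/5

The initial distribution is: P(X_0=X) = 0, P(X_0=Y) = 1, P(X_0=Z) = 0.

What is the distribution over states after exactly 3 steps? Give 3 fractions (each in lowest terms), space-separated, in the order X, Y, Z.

Propagating the distribution step by step (d_{t+1} = d_t * P):
d_0 = (X=0, Y=1, Z=0)
  d_1[X] = 0*1/15 + 1*4/15 + 0*2/15 = 4/15
  d_1[Y] = 0*1/15 + 1*4/15 + 0*2/3 = 4/15
  d_1[Z] = 0*13/15 + 1*7/15 + 0*1/5 = 7/15
d_1 = (X=4/15, Y=4/15, Z=7/15)
  d_2[X] = 4/15*1/15 + 4/15*4/15 + 7/15*2/15 = 34/225
  d_2[Y] = 4/15*1/15 + 4/15*4/15 + 7/15*2/3 = 2/5
  d_2[Z] = 4/15*13/15 + 4/15*7/15 + 7/15*1/5 = 101/225
d_2 = (X=34/225, Y=2/5, Z=101/225)
  d_3[X] = 34/225*1/15 + 2/5*4/15 + 101/225*2/15 = 596/3375
  d_3[Y] = 34/225*1/15 + 2/5*4/15 + 101/225*2/3 = 52/125
  d_3[Z] = 34/225*13/15 + 2/5*7/15 + 101/225*1/5 = 11/27
d_3 = (X=596/3375, Y=52/125, Z=11/27)

Answer: 596/3375 52/125 11/27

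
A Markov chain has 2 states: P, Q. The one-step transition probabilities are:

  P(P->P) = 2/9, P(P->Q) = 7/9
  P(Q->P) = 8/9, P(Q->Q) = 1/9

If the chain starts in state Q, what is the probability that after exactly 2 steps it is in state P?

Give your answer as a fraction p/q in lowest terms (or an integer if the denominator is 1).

Answer: 8/27

Derivation:
Computing P^2 by repeated multiplication:
P^1 =
  P: [2/9, 7/9]
  Q: [8/9, 1/9]
P^2 =
  P: [20/27, 7/27]
  Q: [8/27, 19/27]

(P^2)[Q -> P] = 8/27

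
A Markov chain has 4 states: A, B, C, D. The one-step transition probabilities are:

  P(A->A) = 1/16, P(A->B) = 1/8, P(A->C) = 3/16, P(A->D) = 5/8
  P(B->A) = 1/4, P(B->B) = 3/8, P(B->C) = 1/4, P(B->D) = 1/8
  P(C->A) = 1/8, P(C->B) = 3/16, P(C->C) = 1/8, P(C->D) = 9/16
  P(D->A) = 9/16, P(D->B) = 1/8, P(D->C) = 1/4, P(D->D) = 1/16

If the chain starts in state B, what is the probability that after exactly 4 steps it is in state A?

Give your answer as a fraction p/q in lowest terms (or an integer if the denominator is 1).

Computing P^4 by repeated multiplication:
P^1 =
  A: [1/16, 1/8, 3/16, 5/8]
  B: [1/4, 3/8, 1/4, 1/8]
  C: [1/8, 3/16, 1/8, 9/16]
  D: [9/16, 1/8, 1/4, 1/16]
P^2 =
  A: [105/256, 43/256, 57/256, 51/256]
  B: [27/128, 15/64, 13/64, 45/128]
  C: [99/256, 23/128, 29/128, 53/256]
  D: [17/128, 11/64, 47/256, 131/256]
P^3 =
  A: [425/2048, 741/4096, 805/4096, 425/1024]
  B: [151/512, 201/1024, 433/2048, 609/2048]
  C: [219/1024, 377/2048, 809/4096, 1657/4096]
  D: [1483/4096, 735/4096, 7/32, 491/2048]
P^4 =
  A: [5181/16384, 11961/65536, 3481/16384, 18927/65536]
  B: [8559/32768, 6137/32768, 3361/16384, 5675/16384]
  C: [20423/65536, 12017/65536, 6945/32768, 9603/32768]
  D: [15053/65536, 3007/16384, 13109/65536, 12673/32768]

(P^4)[B -> A] = 8559/32768

Answer: 8559/32768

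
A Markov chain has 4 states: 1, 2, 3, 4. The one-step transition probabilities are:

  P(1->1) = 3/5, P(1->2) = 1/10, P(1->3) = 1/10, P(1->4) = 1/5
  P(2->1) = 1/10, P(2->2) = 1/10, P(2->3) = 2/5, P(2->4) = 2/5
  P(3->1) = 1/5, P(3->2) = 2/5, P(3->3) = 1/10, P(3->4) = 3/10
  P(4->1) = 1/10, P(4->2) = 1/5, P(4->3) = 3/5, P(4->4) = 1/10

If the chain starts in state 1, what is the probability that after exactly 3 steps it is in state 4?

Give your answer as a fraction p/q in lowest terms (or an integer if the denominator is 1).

Computing P^3 by repeated multiplication:
P^1 =
  1: [3/5, 1/10, 1/10, 1/5]
  2: [1/10, 1/10, 2/5, 2/5]
  3: [1/5, 2/5, 1/10, 3/10]
  4: [1/10, 1/5, 3/5, 1/10]
P^2 =
  1: [41/100, 3/20, 23/100, 21/100]
  2: [19/100, 13/50, 33/100, 11/50]
  3: [21/100, 4/25, 37/100, 13/50]
  4: [21/100, 29/100, 21/100, 29/100]
P^3 =
  1: [41/125, 19/100, 1/4, 29/125]
  2: [57/250, 221/1000, 36/125, 263/1000]
  3: [121/500, 237/1000, 139/500, 243/1000]
  4: [113/500, 24/125, 83/250, 1/4]

(P^3)[1 -> 4] = 29/125

Answer: 29/125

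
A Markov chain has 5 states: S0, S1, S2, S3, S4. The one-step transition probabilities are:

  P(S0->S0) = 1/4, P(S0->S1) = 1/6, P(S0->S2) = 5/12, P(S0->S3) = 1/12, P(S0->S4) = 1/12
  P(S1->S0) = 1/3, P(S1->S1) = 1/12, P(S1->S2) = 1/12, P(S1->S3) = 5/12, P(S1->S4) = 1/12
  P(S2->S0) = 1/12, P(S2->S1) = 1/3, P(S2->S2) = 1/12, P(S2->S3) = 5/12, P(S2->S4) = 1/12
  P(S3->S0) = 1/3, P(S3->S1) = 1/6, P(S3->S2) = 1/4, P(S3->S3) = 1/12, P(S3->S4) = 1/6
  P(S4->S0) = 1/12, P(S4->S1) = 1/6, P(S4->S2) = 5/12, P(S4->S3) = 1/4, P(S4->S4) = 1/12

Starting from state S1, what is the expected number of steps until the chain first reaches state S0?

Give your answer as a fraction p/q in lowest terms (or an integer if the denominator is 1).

Let h_i = expected steps to first reach S0 from state i.
Boundary: h_S0 = 0.
First-step equations for the other states:
  h_S1 = 1 + 1/3*h_S0 + 1/12*h_S1 + 1/12*h_S2 + 5/12*h_S3 + 1/12*h_S4
  h_S2 = 1 + 1/12*h_S0 + 1/3*h_S1 + 1/12*h_S2 + 5/12*h_S3 + 1/12*h_S4
  h_S3 = 1 + 1/3*h_S0 + 1/6*h_S1 + 1/4*h_S2 + 1/12*h_S3 + 1/6*h_S4
  h_S4 = 1 + 1/12*h_S0 + 1/6*h_S1 + 5/12*h_S2 + 1/4*h_S3 + 1/12*h_S4

Substituting h_S0 = 0 and rearranging gives the linear system (I - Q) h = 1:
  [11/12, -1/12, -5/12, -1/12] . (h_S1, h_S2, h_S3, h_S4) = 1
  [-1/3, 11/12, -5/12, -1/12] . (h_S1, h_S2, h_S3, h_S4) = 1
  [-1/6, -1/4, 11/12, -1/6] . (h_S1, h_S2, h_S3, h_S4) = 1
  [-1/6, -5/12, -1/4, 11/12] . (h_S1, h_S2, h_S3, h_S4) = 1

Solving yields:
  h_S1 = 4656/1229
  h_S2 = 5820/1229
  h_S3 = 4896/1229
  h_S4 = 6168/1229

Starting state is S1, so the expected hitting time is h_S1 = 4656/1229.

Answer: 4656/1229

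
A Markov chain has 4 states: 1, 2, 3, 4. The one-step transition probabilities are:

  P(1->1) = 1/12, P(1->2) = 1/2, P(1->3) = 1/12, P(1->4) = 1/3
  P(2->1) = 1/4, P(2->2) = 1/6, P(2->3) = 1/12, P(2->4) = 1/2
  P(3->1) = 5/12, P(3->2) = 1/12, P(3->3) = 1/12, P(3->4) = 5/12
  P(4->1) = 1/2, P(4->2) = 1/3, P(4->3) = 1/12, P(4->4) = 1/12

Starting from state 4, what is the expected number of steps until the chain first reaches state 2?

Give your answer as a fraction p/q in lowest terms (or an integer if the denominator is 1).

Answer: 2448/907

Derivation:
Let h_i = expected steps to first reach 2 from state i.
Boundary: h_2 = 0.
First-step equations for the other states:
  h_1 = 1 + 1/12*h_1 + 1/2*h_2 + 1/12*h_3 + 1/3*h_4
  h_3 = 1 + 5/12*h_1 + 1/12*h_2 + 1/12*h_3 + 5/12*h_4
  h_4 = 1 + 1/2*h_1 + 1/3*h_2 + 1/12*h_3 + 1/12*h_4

Substituting h_2 = 0 and rearranging gives the linear system (I - Q) h = 1:
  [11/12, -1/12, -1/3] . (h_1, h_3, h_4) = 1
  [-5/12, 11/12, -5/12] . (h_1, h_3, h_4) = 1
  [-1/2, -1/12, 11/12] . (h_1, h_3, h_4) = 1

Solving yields:
  h_1 = 2160/907
  h_3 = 3084/907
  h_4 = 2448/907

Starting state is 4, so the expected hitting time is h_4 = 2448/907.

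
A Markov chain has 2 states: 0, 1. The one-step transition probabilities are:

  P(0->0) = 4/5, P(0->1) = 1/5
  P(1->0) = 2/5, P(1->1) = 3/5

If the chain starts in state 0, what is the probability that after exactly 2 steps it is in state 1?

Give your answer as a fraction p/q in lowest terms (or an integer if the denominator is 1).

Answer: 7/25

Derivation:
Computing P^2 by repeated multiplication:
P^1 =
  0: [4/5, 1/5]
  1: [2/5, 3/5]
P^2 =
  0: [18/25, 7/25]
  1: [14/25, 11/25]

(P^2)[0 -> 1] = 7/25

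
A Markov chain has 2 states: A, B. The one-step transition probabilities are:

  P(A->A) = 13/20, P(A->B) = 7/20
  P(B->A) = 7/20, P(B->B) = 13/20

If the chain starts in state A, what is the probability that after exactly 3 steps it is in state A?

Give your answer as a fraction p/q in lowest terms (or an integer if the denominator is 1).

Computing P^3 by repeated multiplication:
P^1 =
  A: [13/20, 7/20]
  B: [7/20, 13/20]
P^2 =
  A: [109/200, 91/200]
  B: [91/200, 109/200]
P^3 =
  A: [1027/2000, 973/2000]
  B: [973/2000, 1027/2000]

(P^3)[A -> A] = 1027/2000

Answer: 1027/2000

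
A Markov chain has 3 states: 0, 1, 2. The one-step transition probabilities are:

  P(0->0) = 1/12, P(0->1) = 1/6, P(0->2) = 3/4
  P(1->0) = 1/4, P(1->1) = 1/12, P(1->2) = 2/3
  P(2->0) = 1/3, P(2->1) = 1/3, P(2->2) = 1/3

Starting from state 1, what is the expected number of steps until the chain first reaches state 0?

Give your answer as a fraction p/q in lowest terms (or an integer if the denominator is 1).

Answer: 24/7

Derivation:
Let h_i = expected steps to first reach 0 from state i.
Boundary: h_0 = 0.
First-step equations for the other states:
  h_1 = 1 + 1/4*h_0 + 1/12*h_1 + 2/3*h_2
  h_2 = 1 + 1/3*h_0 + 1/3*h_1 + 1/3*h_2

Substituting h_0 = 0 and rearranging gives the linear system (I - Q) h = 1:
  [11/12, -2/3] . (h_1, h_2) = 1
  [-1/3, 2/3] . (h_1, h_2) = 1

Solving yields:
  h_1 = 24/7
  h_2 = 45/14

Starting state is 1, so the expected hitting time is h_1 = 24/7.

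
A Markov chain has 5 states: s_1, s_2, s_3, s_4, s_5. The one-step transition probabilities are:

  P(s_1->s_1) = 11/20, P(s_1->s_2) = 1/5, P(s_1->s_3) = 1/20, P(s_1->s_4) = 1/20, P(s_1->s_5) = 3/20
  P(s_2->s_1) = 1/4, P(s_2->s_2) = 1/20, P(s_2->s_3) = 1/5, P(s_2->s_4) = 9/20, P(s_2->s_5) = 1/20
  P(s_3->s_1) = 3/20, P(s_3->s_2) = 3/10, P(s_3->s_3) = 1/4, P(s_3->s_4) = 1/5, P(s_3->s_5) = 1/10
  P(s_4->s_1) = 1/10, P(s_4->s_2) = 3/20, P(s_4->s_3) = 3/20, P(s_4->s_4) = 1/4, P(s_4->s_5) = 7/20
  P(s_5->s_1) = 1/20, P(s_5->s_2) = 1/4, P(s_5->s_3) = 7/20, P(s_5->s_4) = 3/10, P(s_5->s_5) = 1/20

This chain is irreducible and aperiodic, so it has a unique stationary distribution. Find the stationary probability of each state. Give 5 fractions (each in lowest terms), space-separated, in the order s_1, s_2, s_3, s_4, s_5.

Answer: 28284/120133 22387/120133 22245/120133 28669/120133 18548/120133

Derivation:
The stationary distribution satisfies pi = pi * P, i.e.:
  pi_s_1 = 11/20*pi_s_1 + 1/4*pi_s_2 + 3/20*pi_s_3 + 1/10*pi_s_4 + 1/20*pi_s_5
  pi_s_2 = 1/5*pi_s_1 + 1/20*pi_s_2 + 3/10*pi_s_3 + 3/20*pi_s_4 + 1/4*pi_s_5
  pi_s_3 = 1/20*pi_s_1 + 1/5*pi_s_2 + 1/4*pi_s_3 + 3/20*pi_s_4 + 7/20*pi_s_5
  pi_s_4 = 1/20*pi_s_1 + 9/20*pi_s_2 + 1/5*pi_s_3 + 1/4*pi_s_4 + 3/10*pi_s_5
  pi_s_5 = 3/20*pi_s_1 + 1/20*pi_s_2 + 1/10*pi_s_3 + 7/20*pi_s_4 + 1/20*pi_s_5
with normalization: pi_s_1 + pi_s_2 + pi_s_3 + pi_s_4 + pi_s_5 = 1.

Using the first 4 balance equations plus normalization, the linear system A*pi = b is:
  [-9/20, 1/4, 3/20, 1/10, 1/20] . pi = 0
  [1/5, -19/20, 3/10, 3/20, 1/4] . pi = 0
  [1/20, 1/5, -3/4, 3/20, 7/20] . pi = 0
  [1/20, 9/20, 1/5, -3/4, 3/10] . pi = 0
  [1, 1, 1, 1, 1] . pi = 1

Solving yields:
  pi_s_1 = 28284/120133
  pi_s_2 = 22387/120133
  pi_s_3 = 22245/120133
  pi_s_4 = 28669/120133
  pi_s_5 = 18548/120133

Verification (pi * P):
  28284/120133*11/20 + 22387/120133*1/4 + 22245/120133*3/20 + 28669/120133*1/10 + 18548/120133*1/20 = 28284/120133 = pi_s_1  (ok)
  28284/120133*1/5 + 22387/120133*1/20 + 22245/120133*3/10 + 28669/120133*3/20 + 18548/120133*1/4 = 22387/120133 = pi_s_2  (ok)
  28284/120133*1/20 + 22387/120133*1/5 + 22245/120133*1/4 + 28669/120133*3/20 + 18548/120133*7/20 = 22245/120133 = pi_s_3  (ok)
  28284/120133*1/20 + 22387/120133*9/20 + 22245/120133*1/5 + 28669/120133*1/4 + 18548/120133*3/10 = 28669/120133 = pi_s_4  (ok)
  28284/120133*3/20 + 22387/120133*1/20 + 22245/120133*1/10 + 28669/120133*7/20 + 18548/120133*1/20 = 18548/120133 = pi_s_5  (ok)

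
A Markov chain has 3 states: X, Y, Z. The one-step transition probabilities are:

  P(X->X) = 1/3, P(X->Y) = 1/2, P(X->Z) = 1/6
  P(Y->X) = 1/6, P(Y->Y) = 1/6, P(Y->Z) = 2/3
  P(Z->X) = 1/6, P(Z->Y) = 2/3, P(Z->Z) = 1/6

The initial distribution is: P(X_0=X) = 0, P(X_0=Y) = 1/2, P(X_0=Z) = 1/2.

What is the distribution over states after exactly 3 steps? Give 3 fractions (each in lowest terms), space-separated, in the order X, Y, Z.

Propagating the distribution step by step (d_{t+1} = d_t * P):
d_0 = (X=0, Y=1/2, Z=1/2)
  d_1[X] = 0*1/3 + 1/2*1/6 + 1/2*1/6 = 1/6
  d_1[Y] = 0*1/2 + 1/2*1/6 + 1/2*2/3 = 5/12
  d_1[Z] = 0*1/6 + 1/2*2/3 + 1/2*1/6 = 5/12
d_1 = (X=1/6, Y=5/12, Z=5/12)
  d_2[X] = 1/6*1/3 + 5/12*1/6 + 5/12*1/6 = 7/36
  d_2[Y] = 1/6*1/2 + 5/12*1/6 + 5/12*2/3 = 31/72
  d_2[Z] = 1/6*1/6 + 5/12*2/3 + 5/12*1/6 = 3/8
d_2 = (X=7/36, Y=31/72, Z=3/8)
  d_3[X] = 7/36*1/3 + 31/72*1/6 + 3/8*1/6 = 43/216
  d_3[Y] = 7/36*1/2 + 31/72*1/6 + 3/8*2/3 = 181/432
  d_3[Z] = 7/36*1/6 + 31/72*2/3 + 3/8*1/6 = 55/144
d_3 = (X=43/216, Y=181/432, Z=55/144)

Answer: 43/216 181/432 55/144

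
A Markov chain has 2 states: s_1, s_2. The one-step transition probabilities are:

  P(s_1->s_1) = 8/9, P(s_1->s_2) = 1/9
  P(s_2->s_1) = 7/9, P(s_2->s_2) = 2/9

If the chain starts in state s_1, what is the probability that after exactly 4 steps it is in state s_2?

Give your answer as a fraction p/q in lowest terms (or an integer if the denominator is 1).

Answer: 820/6561

Derivation:
Computing P^4 by repeated multiplication:
P^1 =
  s_1: [8/9, 1/9]
  s_2: [7/9, 2/9]
P^2 =
  s_1: [71/81, 10/81]
  s_2: [70/81, 11/81]
P^3 =
  s_1: [638/729, 91/729]
  s_2: [637/729, 92/729]
P^4 =
  s_1: [5741/6561, 820/6561]
  s_2: [5740/6561, 821/6561]

(P^4)[s_1 -> s_2] = 820/6561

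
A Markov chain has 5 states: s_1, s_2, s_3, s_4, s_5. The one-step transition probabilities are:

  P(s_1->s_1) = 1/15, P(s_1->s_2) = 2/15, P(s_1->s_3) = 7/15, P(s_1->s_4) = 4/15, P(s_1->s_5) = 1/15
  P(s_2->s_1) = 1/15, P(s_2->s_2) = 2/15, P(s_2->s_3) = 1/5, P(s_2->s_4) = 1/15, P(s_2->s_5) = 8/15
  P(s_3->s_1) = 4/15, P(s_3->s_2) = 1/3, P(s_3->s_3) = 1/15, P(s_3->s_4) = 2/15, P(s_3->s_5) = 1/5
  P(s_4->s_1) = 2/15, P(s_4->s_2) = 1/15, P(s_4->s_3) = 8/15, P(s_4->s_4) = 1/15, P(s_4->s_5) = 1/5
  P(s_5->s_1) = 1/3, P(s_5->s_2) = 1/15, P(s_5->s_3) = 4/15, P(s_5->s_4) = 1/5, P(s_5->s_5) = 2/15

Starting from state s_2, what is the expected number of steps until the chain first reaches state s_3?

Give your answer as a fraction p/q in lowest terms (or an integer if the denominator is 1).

Let h_i = expected steps to first reach s_3 from state i.
Boundary: h_s_3 = 0.
First-step equations for the other states:
  h_s_1 = 1 + 1/15*h_s_1 + 2/15*h_s_2 + 7/15*h_s_3 + 4/15*h_s_4 + 1/15*h_s_5
  h_s_2 = 1 + 1/15*h_s_1 + 2/15*h_s_2 + 1/5*h_s_3 + 1/15*h_s_4 + 8/15*h_s_5
  h_s_4 = 1 + 2/15*h_s_1 + 1/15*h_s_2 + 8/15*h_s_3 + 1/15*h_s_4 + 1/5*h_s_5
  h_s_5 = 1 + 1/3*h_s_1 + 1/15*h_s_2 + 4/15*h_s_3 + 1/5*h_s_4 + 2/15*h_s_5

Substituting h_s_3 = 0 and rearranging gives the linear system (I - Q) h = 1:
  [14/15, -2/15, -4/15, -1/15] . (h_s_1, h_s_2, h_s_4, h_s_5) = 1
  [-1/15, 13/15, -1/15, -8/15] . (h_s_1, h_s_2, h_s_4, h_s_5) = 1
  [-2/15, -1/15, 14/15, -1/5] . (h_s_1, h_s_2, h_s_4, h_s_5) = 1
  [-1/3, -1/15, -1/5, 13/15] . (h_s_1, h_s_2, h_s_4, h_s_5) = 1

Solving yields:
  h_s_1 = 3881/1628
  h_s_2 = 2653/814
  h_s_4 = 3669/1628
  h_s_5 = 2313/814

Starting state is s_2, so the expected hitting time is h_s_2 = 2653/814.

Answer: 2653/814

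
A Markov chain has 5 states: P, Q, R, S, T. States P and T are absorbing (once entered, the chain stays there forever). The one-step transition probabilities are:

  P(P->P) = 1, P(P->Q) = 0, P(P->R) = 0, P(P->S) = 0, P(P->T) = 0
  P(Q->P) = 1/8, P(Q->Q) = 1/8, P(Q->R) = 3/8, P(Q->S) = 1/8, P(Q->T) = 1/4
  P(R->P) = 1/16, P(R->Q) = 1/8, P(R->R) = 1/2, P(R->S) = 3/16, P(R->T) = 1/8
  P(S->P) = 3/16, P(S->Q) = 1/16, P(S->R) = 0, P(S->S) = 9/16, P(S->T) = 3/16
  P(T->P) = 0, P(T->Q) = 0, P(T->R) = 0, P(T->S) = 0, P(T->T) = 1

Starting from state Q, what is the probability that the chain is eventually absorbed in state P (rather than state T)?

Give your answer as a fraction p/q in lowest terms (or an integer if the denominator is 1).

Answer: 128/333

Derivation:
Let a_i = P(absorbed in P | start in state i).
Boundary conditions: a_P = 1, a_T = 0.
For each transient state i, a_i = sum_j P(i->j) * a_j:
  a_Q = 1/8*a_P + 1/8*a_Q + 3/8*a_R + 1/8*a_S + 1/4*a_T
  a_R = 1/16*a_P + 1/8*a_Q + 1/2*a_R + 3/16*a_S + 1/8*a_T
  a_S = 3/16*a_P + 1/16*a_Q + 0*a_R + 9/16*a_S + 3/16*a_T

Substituting a_P = 1 and a_T = 0, rearrange to (I - Q) a = r where r[i] = P(i -> P):
  [7/8, -3/8, -1/8] . (a_Q, a_R, a_S) = 1/8
  [-1/8, 1/2, -3/16] . (a_Q, a_R, a_S) = 1/16
  [-1/16, 0, 7/16] . (a_Q, a_R, a_S) = 3/16

Solving yields:
  a_Q = 128/333
  a_R = 134/333
  a_S = 161/333

Starting state is Q, so the absorption probability is a_Q = 128/333.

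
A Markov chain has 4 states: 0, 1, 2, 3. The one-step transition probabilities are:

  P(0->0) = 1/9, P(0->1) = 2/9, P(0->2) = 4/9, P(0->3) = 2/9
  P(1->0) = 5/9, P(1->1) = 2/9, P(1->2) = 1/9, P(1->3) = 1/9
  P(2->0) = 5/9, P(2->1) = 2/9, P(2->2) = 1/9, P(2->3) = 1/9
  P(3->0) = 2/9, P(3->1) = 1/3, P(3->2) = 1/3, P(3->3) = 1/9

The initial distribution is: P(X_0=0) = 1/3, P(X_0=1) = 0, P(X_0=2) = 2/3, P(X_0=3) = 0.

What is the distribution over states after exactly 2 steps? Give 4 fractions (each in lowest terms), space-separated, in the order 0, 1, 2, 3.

Answer: 79/243 58/243 68/243 38/243

Derivation:
Propagating the distribution step by step (d_{t+1} = d_t * P):
d_0 = (0=1/3, 1=0, 2=2/3, 3=0)
  d_1[0] = 1/3*1/9 + 0*5/9 + 2/3*5/9 + 0*2/9 = 11/27
  d_1[1] = 1/3*2/9 + 0*2/9 + 2/3*2/9 + 0*1/3 = 2/9
  d_1[2] = 1/3*4/9 + 0*1/9 + 2/3*1/9 + 0*1/3 = 2/9
  d_1[3] = 1/3*2/9 + 0*1/9 + 2/3*1/9 + 0*1/9 = 4/27
d_1 = (0=11/27, 1=2/9, 2=2/9, 3=4/27)
  d_2[0] = 11/27*1/9 + 2/9*5/9 + 2/9*5/9 + 4/27*2/9 = 79/243
  d_2[1] = 11/27*2/9 + 2/9*2/9 + 2/9*2/9 + 4/27*1/3 = 58/243
  d_2[2] = 11/27*4/9 + 2/9*1/9 + 2/9*1/9 + 4/27*1/3 = 68/243
  d_2[3] = 11/27*2/9 + 2/9*1/9 + 2/9*1/9 + 4/27*1/9 = 38/243
d_2 = (0=79/243, 1=58/243, 2=68/243, 3=38/243)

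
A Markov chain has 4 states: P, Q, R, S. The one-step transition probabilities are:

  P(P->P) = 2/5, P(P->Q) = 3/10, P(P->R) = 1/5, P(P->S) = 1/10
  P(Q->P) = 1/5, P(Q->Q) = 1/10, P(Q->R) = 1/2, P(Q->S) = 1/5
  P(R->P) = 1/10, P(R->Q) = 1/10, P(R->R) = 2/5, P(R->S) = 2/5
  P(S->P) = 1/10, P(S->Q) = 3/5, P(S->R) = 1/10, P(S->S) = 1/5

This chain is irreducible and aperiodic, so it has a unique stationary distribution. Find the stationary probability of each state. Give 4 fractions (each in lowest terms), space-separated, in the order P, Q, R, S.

The stationary distribution satisfies pi = pi * P, i.e.:
  pi_P = 2/5*pi_P + 1/5*pi_Q + 1/10*pi_R + 1/10*pi_S
  pi_Q = 3/10*pi_P + 1/10*pi_Q + 1/10*pi_R + 3/5*pi_S
  pi_R = 1/5*pi_P + 1/2*pi_Q + 2/5*pi_R + 1/10*pi_S
  pi_S = 1/10*pi_P + 1/5*pi_Q + 2/5*pi_R + 1/5*pi_S
with normalization: pi_P + pi_Q + pi_R + pi_S = 1.

Using the first 3 balance equations plus normalization, the linear system A*pi = b is:
  [-3/5, 1/5, 1/10, 1/10] . pi = 0
  [3/10, -9/10, 1/10, 3/5] . pi = 0
  [1/5, 1/2, -3/5, 1/10] . pi = 0
  [1, 1, 1, 1] . pi = 1

Solving yields:
  pi_P = 162/901
  pi_Q = 233/901
  pi_R = 285/901
  pi_S = 13/53

Verification (pi * P):
  162/901*2/5 + 233/901*1/5 + 285/901*1/10 + 13/53*1/10 = 162/901 = pi_P  (ok)
  162/901*3/10 + 233/901*1/10 + 285/901*1/10 + 13/53*3/5 = 233/901 = pi_Q  (ok)
  162/901*1/5 + 233/901*1/2 + 285/901*2/5 + 13/53*1/10 = 285/901 = pi_R  (ok)
  162/901*1/10 + 233/901*1/5 + 285/901*2/5 + 13/53*1/5 = 13/53 = pi_S  (ok)

Answer: 162/901 233/901 285/901 13/53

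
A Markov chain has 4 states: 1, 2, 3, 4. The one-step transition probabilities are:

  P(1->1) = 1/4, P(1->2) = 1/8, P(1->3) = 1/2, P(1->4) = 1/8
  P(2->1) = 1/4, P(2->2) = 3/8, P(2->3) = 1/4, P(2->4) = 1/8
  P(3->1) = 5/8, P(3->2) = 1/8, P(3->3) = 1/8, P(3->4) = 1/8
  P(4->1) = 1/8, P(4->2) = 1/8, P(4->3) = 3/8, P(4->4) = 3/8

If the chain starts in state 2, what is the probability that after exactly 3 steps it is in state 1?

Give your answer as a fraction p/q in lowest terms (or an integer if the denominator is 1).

Answer: 175/512

Derivation:
Computing P^3 by repeated multiplication:
P^1 =
  1: [1/4, 1/8, 1/2, 1/8]
  2: [1/4, 3/8, 1/4, 1/8]
  3: [5/8, 1/8, 1/8, 1/8]
  4: [1/8, 1/8, 3/8, 3/8]
P^2 =
  1: [27/64, 5/32, 17/64, 5/32]
  2: [21/64, 7/32, 19/64, 5/32]
  3: [9/32, 5/32, 13/32, 5/32]
  4: [11/32, 5/32, 9/32, 7/32]
P^3 =
  1: [169/512, 21/128, 175/512, 21/128]
  2: [175/512, 23/128, 161/512, 21/128]
  3: [49/128, 21/128, 37/128, 21/128]
  4: [21/64, 21/128, 21/64, 23/128]

(P^3)[2 -> 1] = 175/512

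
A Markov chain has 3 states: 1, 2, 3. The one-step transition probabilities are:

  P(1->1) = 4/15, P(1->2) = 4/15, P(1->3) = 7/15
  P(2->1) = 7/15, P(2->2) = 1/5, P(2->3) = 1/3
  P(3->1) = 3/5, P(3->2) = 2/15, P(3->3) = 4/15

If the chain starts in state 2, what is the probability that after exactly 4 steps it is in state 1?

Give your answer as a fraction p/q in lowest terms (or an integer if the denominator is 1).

Computing P^4 by repeated multiplication:
P^1 =
  1: [4/15, 4/15, 7/15]
  2: [7/15, 1/5, 1/3]
  3: [3/5, 2/15, 4/15]
P^2 =
  1: [107/225, 14/75, 76/225]
  2: [94/225, 47/225, 28/75]
  3: [86/225, 2/9, 89/225]
P^3 =
  1: [1406/3375, 706/3375, 421/1125]
  2: [487/1125, 137/675, 1229/3375]
  3: [299/675, 224/1125, 1208/3375]
P^4 =
  1: [2437/5625, 10268/50625, 18424/50625]
  2: [868/2025, 10357/50625, 18568/50625]
  3: [21556/50625, 10412/50625, 691/1875]

(P^4)[2 -> 1] = 868/2025

Answer: 868/2025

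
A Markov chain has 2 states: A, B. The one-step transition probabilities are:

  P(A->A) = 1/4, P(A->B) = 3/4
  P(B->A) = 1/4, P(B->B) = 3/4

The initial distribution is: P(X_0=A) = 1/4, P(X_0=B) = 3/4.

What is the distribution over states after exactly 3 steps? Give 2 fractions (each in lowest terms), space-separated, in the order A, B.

Propagating the distribution step by step (d_{t+1} = d_t * P):
d_0 = (A=1/4, B=3/4)
  d_1[A] = 1/4*1/4 + 3/4*1/4 = 1/4
  d_1[B] = 1/4*3/4 + 3/4*3/4 = 3/4
d_1 = (A=1/4, B=3/4)
  d_2[A] = 1/4*1/4 + 3/4*1/4 = 1/4
  d_2[B] = 1/4*3/4 + 3/4*3/4 = 3/4
d_2 = (A=1/4, B=3/4)
  d_3[A] = 1/4*1/4 + 3/4*1/4 = 1/4
  d_3[B] = 1/4*3/4 + 3/4*3/4 = 3/4
d_3 = (A=1/4, B=3/4)

Answer: 1/4 3/4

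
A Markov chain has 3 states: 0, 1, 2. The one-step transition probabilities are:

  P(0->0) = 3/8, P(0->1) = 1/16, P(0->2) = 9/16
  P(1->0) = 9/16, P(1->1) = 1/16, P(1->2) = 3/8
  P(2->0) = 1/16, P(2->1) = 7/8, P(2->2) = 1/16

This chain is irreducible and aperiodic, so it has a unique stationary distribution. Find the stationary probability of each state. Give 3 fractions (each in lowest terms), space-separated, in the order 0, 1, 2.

The stationary distribution satisfies pi = pi * P, i.e.:
  pi_0 = 3/8*pi_0 + 9/16*pi_1 + 1/16*pi_2
  pi_1 = 1/16*pi_0 + 1/16*pi_1 + 7/8*pi_2
  pi_2 = 9/16*pi_0 + 3/8*pi_1 + 1/16*pi_2
with normalization: pi_0 + pi_1 + pi_2 = 1.

Using the first 2 balance equations plus normalization, the linear system A*pi = b is:
  [-5/8, 9/16, 1/16] . pi = 0
  [1/16, -15/16, 7/8] . pi = 0
  [1, 1, 1] . pi = 1

Solving yields:
  pi_0 = 1/3
  pi_1 = 1/3
  pi_2 = 1/3

Verification (pi * P):
  1/3*3/8 + 1/3*9/16 + 1/3*1/16 = 1/3 = pi_0  (ok)
  1/3*1/16 + 1/3*1/16 + 1/3*7/8 = 1/3 = pi_1  (ok)
  1/3*9/16 + 1/3*3/8 + 1/3*1/16 = 1/3 = pi_2  (ok)

Answer: 1/3 1/3 1/3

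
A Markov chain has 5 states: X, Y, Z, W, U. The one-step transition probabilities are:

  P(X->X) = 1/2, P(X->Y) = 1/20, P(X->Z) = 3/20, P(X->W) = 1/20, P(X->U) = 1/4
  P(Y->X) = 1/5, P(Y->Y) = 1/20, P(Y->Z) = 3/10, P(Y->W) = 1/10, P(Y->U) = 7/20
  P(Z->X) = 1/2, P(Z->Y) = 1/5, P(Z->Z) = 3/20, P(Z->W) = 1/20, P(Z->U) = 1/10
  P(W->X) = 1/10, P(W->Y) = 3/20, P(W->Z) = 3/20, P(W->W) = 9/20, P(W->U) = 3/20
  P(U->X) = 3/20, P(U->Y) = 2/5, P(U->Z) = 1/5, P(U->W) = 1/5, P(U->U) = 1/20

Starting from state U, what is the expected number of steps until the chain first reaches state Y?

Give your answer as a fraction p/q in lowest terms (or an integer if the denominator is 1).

Answer: 1200/259

Derivation:
Let h_i = expected steps to first reach Y from state i.
Boundary: h_Y = 0.
First-step equations for the other states:
  h_X = 1 + 1/2*h_X + 1/20*h_Y + 3/20*h_Z + 1/20*h_W + 1/4*h_U
  h_Z = 1 + 1/2*h_X + 1/5*h_Y + 3/20*h_Z + 1/20*h_W + 1/10*h_U
  h_W = 1 + 1/10*h_X + 3/20*h_Y + 3/20*h_Z + 9/20*h_W + 3/20*h_U
  h_U = 1 + 3/20*h_X + 2/5*h_Y + 1/5*h_Z + 1/5*h_W + 1/20*h_U

Substituting h_Y = 0 and rearranging gives the linear system (I - Q) h = 1:
  [1/2, -3/20, -1/20, -1/4] . (h_X, h_Z, h_W, h_U) = 1
  [-1/2, 17/20, -1/20, -1/10] . (h_X, h_Z, h_W, h_U) = 1
  [-1/10, -3/20, 11/20, -3/20] . (h_X, h_Z, h_W, h_U) = 1
  [-3/20, -1/5, -1/5, 19/20] . (h_X, h_Z, h_W, h_U) = 1

Solving yields:
  h_X = 1740/259
  h_Z = 1560/259
  h_W = 220/37
  h_U = 1200/259

Starting state is U, so the expected hitting time is h_U = 1200/259.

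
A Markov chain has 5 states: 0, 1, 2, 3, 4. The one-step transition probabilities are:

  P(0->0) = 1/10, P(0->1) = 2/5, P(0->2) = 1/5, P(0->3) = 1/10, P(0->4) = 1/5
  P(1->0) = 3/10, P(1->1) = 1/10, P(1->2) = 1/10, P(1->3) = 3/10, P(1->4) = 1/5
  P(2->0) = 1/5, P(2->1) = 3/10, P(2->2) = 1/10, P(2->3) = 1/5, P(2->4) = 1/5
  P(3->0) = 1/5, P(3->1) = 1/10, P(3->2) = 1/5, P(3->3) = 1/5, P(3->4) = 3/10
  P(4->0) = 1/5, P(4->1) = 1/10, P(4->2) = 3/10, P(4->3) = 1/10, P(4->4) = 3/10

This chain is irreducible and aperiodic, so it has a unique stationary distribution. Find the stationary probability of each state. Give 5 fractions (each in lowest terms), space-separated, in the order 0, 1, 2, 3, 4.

Answer: 2421/12121 2389/12121 2253/12121 2128/12121 2930/12121

Derivation:
The stationary distribution satisfies pi = pi * P, i.e.:
  pi_0 = 1/10*pi_0 + 3/10*pi_1 + 1/5*pi_2 + 1/5*pi_3 + 1/5*pi_4
  pi_1 = 2/5*pi_0 + 1/10*pi_1 + 3/10*pi_2 + 1/10*pi_3 + 1/10*pi_4
  pi_2 = 1/5*pi_0 + 1/10*pi_1 + 1/10*pi_2 + 1/5*pi_3 + 3/10*pi_4
  pi_3 = 1/10*pi_0 + 3/10*pi_1 + 1/5*pi_2 + 1/5*pi_3 + 1/10*pi_4
  pi_4 = 1/5*pi_0 + 1/5*pi_1 + 1/5*pi_2 + 3/10*pi_3 + 3/10*pi_4
with normalization: pi_0 + pi_1 + pi_2 + pi_3 + pi_4 = 1.

Using the first 4 balance equations plus normalization, the linear system A*pi = b is:
  [-9/10, 3/10, 1/5, 1/5, 1/5] . pi = 0
  [2/5, -9/10, 3/10, 1/10, 1/10] . pi = 0
  [1/5, 1/10, -9/10, 1/5, 3/10] . pi = 0
  [1/10, 3/10, 1/5, -4/5, 1/10] . pi = 0
  [1, 1, 1, 1, 1] . pi = 1

Solving yields:
  pi_0 = 2421/12121
  pi_1 = 2389/12121
  pi_2 = 2253/12121
  pi_3 = 2128/12121
  pi_4 = 2930/12121

Verification (pi * P):
  2421/12121*1/10 + 2389/12121*3/10 + 2253/12121*1/5 + 2128/12121*1/5 + 2930/12121*1/5 = 2421/12121 = pi_0  (ok)
  2421/12121*2/5 + 2389/12121*1/10 + 2253/12121*3/10 + 2128/12121*1/10 + 2930/12121*1/10 = 2389/12121 = pi_1  (ok)
  2421/12121*1/5 + 2389/12121*1/10 + 2253/12121*1/10 + 2128/12121*1/5 + 2930/12121*3/10 = 2253/12121 = pi_2  (ok)
  2421/12121*1/10 + 2389/12121*3/10 + 2253/12121*1/5 + 2128/12121*1/5 + 2930/12121*1/10 = 2128/12121 = pi_3  (ok)
  2421/12121*1/5 + 2389/12121*1/5 + 2253/12121*1/5 + 2128/12121*3/10 + 2930/12121*3/10 = 2930/12121 = pi_4  (ok)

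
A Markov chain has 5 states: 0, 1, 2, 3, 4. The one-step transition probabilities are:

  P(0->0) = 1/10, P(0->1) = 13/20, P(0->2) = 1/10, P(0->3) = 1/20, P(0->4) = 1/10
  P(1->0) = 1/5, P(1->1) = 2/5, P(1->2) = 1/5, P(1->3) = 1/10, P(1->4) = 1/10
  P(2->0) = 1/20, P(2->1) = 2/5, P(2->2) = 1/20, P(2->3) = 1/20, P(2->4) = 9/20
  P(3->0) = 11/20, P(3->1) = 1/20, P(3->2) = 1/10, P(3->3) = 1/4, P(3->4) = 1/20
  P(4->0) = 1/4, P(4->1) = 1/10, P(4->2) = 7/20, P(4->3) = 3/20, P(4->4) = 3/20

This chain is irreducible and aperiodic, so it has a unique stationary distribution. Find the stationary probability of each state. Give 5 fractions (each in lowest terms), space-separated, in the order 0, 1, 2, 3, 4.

The stationary distribution satisfies pi = pi * P, i.e.:
  pi_0 = 1/10*pi_0 + 1/5*pi_1 + 1/20*pi_2 + 11/20*pi_3 + 1/4*pi_4
  pi_1 = 13/20*pi_0 + 2/5*pi_1 + 2/5*pi_2 + 1/20*pi_3 + 1/10*pi_4
  pi_2 = 1/10*pi_0 + 1/5*pi_1 + 1/20*pi_2 + 1/10*pi_3 + 7/20*pi_4
  pi_3 = 1/20*pi_0 + 1/10*pi_1 + 1/20*pi_2 + 1/4*pi_3 + 3/20*pi_4
  pi_4 = 1/10*pi_0 + 1/10*pi_1 + 9/20*pi_2 + 1/20*pi_3 + 3/20*pi_4
with normalization: pi_0 + pi_1 + pi_2 + pi_3 + pi_4 = 1.

Using the first 4 balance equations plus normalization, the linear system A*pi = b is:
  [-9/10, 1/5, 1/20, 11/20, 1/4] . pi = 0
  [13/20, -3/5, 2/5, 1/20, 1/10] . pi = 0
  [1/10, 1/5, -19/20, 1/10, 7/20] . pi = 0
  [1/20, 1/10, 1/20, -3/4, 3/20] . pi = 0
  [1, 1, 1, 1, 1] . pi = 1

Solving yields:
  pi_0 = 15644/78311
  pi_1 = 28543/78311
  pi_2 = 13193/78311
  pi_3 = 8262/78311
  pi_4 = 12669/78311

Verification (pi * P):
  15644/78311*1/10 + 28543/78311*1/5 + 13193/78311*1/20 + 8262/78311*11/20 + 12669/78311*1/4 = 15644/78311 = pi_0  (ok)
  15644/78311*13/20 + 28543/78311*2/5 + 13193/78311*2/5 + 8262/78311*1/20 + 12669/78311*1/10 = 28543/78311 = pi_1  (ok)
  15644/78311*1/10 + 28543/78311*1/5 + 13193/78311*1/20 + 8262/78311*1/10 + 12669/78311*7/20 = 13193/78311 = pi_2  (ok)
  15644/78311*1/20 + 28543/78311*1/10 + 13193/78311*1/20 + 8262/78311*1/4 + 12669/78311*3/20 = 8262/78311 = pi_3  (ok)
  15644/78311*1/10 + 28543/78311*1/10 + 13193/78311*9/20 + 8262/78311*1/20 + 12669/78311*3/20 = 12669/78311 = pi_4  (ok)

Answer: 15644/78311 28543/78311 13193/78311 8262/78311 12669/78311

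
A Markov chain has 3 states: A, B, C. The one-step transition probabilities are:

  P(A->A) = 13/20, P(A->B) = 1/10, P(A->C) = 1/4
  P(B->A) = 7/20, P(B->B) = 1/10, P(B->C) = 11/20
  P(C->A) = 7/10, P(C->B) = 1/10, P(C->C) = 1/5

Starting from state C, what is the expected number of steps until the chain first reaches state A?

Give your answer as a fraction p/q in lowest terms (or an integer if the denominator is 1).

Let h_i = expected steps to first reach A from state i.
Boundary: h_A = 0.
First-step equations for the other states:
  h_B = 1 + 7/20*h_A + 1/10*h_B + 11/20*h_C
  h_C = 1 + 7/10*h_A + 1/10*h_B + 1/5*h_C

Substituting h_A = 0 and rearranging gives the linear system (I - Q) h = 1:
  [9/10, -11/20] . (h_B, h_C) = 1
  [-1/10, 4/5] . (h_B, h_C) = 1

Solving yields:
  h_B = 270/133
  h_C = 200/133

Starting state is C, so the expected hitting time is h_C = 200/133.

Answer: 200/133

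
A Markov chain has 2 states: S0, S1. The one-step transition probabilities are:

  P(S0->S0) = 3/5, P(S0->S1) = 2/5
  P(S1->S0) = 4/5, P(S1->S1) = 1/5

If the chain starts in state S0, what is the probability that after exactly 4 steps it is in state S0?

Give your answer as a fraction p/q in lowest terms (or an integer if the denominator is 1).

Answer: 417/625

Derivation:
Computing P^4 by repeated multiplication:
P^1 =
  S0: [3/5, 2/5]
  S1: [4/5, 1/5]
P^2 =
  S0: [17/25, 8/25]
  S1: [16/25, 9/25]
P^3 =
  S0: [83/125, 42/125]
  S1: [84/125, 41/125]
P^4 =
  S0: [417/625, 208/625]
  S1: [416/625, 209/625]

(P^4)[S0 -> S0] = 417/625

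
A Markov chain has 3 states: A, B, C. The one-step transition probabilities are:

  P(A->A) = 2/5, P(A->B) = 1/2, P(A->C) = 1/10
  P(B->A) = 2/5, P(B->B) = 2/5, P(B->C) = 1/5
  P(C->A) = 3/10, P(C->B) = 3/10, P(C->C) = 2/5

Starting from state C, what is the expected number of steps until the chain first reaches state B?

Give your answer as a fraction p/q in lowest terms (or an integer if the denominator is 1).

Let h_i = expected steps to first reach B from state i.
Boundary: h_B = 0.
First-step equations for the other states:
  h_A = 1 + 2/5*h_A + 1/2*h_B + 1/10*h_C
  h_C = 1 + 3/10*h_A + 3/10*h_B + 2/5*h_C

Substituting h_B = 0 and rearranging gives the linear system (I - Q) h = 1:
  [3/5, -1/10] . (h_A, h_C) = 1
  [-3/10, 3/5] . (h_A, h_C) = 1

Solving yields:
  h_A = 70/33
  h_C = 30/11

Starting state is C, so the expected hitting time is h_C = 30/11.

Answer: 30/11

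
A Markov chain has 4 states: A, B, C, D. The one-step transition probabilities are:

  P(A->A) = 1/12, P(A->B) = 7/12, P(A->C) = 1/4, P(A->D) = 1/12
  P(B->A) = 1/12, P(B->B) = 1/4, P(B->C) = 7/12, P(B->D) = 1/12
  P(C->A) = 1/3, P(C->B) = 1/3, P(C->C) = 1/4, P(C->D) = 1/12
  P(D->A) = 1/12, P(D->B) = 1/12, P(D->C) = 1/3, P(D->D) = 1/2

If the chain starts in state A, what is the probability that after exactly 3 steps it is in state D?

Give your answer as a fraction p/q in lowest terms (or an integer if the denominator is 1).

Answer: 229/1728

Derivation:
Computing P^3 by repeated multiplication:
P^1 =
  A: [1/12, 7/12, 1/4, 1/12]
  B: [1/12, 1/4, 7/12, 1/12]
  C: [1/3, 1/3, 1/4, 1/12]
  D: [1/12, 1/12, 1/3, 1/2]
P^2 =
  A: [7/48, 41/144, 65/144, 17/144]
  B: [11/48, 5/16, 49/144, 17/144]
  C: [7/48, 53/144, 53/144, 17/144]
  D: [1/6, 2/9, 23/72, 7/24]
P^3 =
  A: [113/576, 547/1728, 613/1728, 229/1728]
  B: [97/576, 193/576, 629/1728, 229/1728]
  C: [101/576, 535/1728, 661/1728, 229/1728]
  D: [47/288, 245/864, 301/864, 59/288]

(P^3)[A -> D] = 229/1728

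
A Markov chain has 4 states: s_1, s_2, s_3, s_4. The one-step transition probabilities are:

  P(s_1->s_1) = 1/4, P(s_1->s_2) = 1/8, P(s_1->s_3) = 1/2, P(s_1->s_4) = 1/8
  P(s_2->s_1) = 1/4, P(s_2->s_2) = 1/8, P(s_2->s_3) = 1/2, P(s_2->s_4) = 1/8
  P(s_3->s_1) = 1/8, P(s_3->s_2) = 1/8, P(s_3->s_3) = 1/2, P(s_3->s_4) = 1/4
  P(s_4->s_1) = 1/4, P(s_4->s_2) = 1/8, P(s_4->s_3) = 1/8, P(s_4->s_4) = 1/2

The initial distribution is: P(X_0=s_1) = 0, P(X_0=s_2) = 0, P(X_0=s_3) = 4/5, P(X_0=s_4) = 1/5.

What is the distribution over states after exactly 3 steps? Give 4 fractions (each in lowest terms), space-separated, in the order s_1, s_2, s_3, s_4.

Answer: 129/640 1/8 1001/2560 723/2560

Derivation:
Propagating the distribution step by step (d_{t+1} = d_t * P):
d_0 = (s_1=0, s_2=0, s_3=4/5, s_4=1/5)
  d_1[s_1] = 0*1/4 + 0*1/4 + 4/5*1/8 + 1/5*1/4 = 3/20
  d_1[s_2] = 0*1/8 + 0*1/8 + 4/5*1/8 + 1/5*1/8 = 1/8
  d_1[s_3] = 0*1/2 + 0*1/2 + 4/5*1/2 + 1/5*1/8 = 17/40
  d_1[s_4] = 0*1/8 + 0*1/8 + 4/5*1/4 + 1/5*1/2 = 3/10
d_1 = (s_1=3/20, s_2=1/8, s_3=17/40, s_4=3/10)
  d_2[s_1] = 3/20*1/4 + 1/8*1/4 + 17/40*1/8 + 3/10*1/4 = 63/320
  d_2[s_2] = 3/20*1/8 + 1/8*1/8 + 17/40*1/8 + 3/10*1/8 = 1/8
  d_2[s_3] = 3/20*1/2 + 1/8*1/2 + 17/40*1/2 + 3/10*1/8 = 31/80
  d_2[s_4] = 3/20*1/8 + 1/8*1/8 + 17/40*1/4 + 3/10*1/2 = 93/320
d_2 = (s_1=63/320, s_2=1/8, s_3=31/80, s_4=93/320)
  d_3[s_1] = 63/320*1/4 + 1/8*1/4 + 31/80*1/8 + 93/320*1/4 = 129/640
  d_3[s_2] = 63/320*1/8 + 1/8*1/8 + 31/80*1/8 + 93/320*1/8 = 1/8
  d_3[s_3] = 63/320*1/2 + 1/8*1/2 + 31/80*1/2 + 93/320*1/8 = 1001/2560
  d_3[s_4] = 63/320*1/8 + 1/8*1/8 + 31/80*1/4 + 93/320*1/2 = 723/2560
d_3 = (s_1=129/640, s_2=1/8, s_3=1001/2560, s_4=723/2560)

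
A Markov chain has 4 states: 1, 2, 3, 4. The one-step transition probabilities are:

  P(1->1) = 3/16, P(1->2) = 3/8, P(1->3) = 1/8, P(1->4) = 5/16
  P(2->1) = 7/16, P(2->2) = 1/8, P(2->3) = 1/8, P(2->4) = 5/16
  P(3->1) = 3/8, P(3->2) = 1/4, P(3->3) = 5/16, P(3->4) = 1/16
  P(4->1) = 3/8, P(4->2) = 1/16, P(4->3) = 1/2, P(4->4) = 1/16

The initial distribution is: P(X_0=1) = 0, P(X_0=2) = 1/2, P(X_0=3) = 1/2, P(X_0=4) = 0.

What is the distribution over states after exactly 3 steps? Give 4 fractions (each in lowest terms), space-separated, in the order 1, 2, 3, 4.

Answer: 2719/8192 897/4096 2035/8192 411/2048

Derivation:
Propagating the distribution step by step (d_{t+1} = d_t * P):
d_0 = (1=0, 2=1/2, 3=1/2, 4=0)
  d_1[1] = 0*3/16 + 1/2*7/16 + 1/2*3/8 + 0*3/8 = 13/32
  d_1[2] = 0*3/8 + 1/2*1/8 + 1/2*1/4 + 0*1/16 = 3/16
  d_1[3] = 0*1/8 + 1/2*1/8 + 1/2*5/16 + 0*1/2 = 7/32
  d_1[4] = 0*5/16 + 1/2*5/16 + 1/2*1/16 + 0*1/16 = 3/16
d_1 = (1=13/32, 2=3/16, 3=7/32, 4=3/16)
  d_2[1] = 13/32*3/16 + 3/16*7/16 + 7/32*3/8 + 3/16*3/8 = 159/512
  d_2[2] = 13/32*3/8 + 3/16*1/8 + 7/32*1/4 + 3/16*1/16 = 31/128
  d_2[3] = 13/32*1/8 + 3/16*1/8 + 7/32*5/16 + 3/16*1/2 = 121/512
  d_2[4] = 13/32*5/16 + 3/16*5/16 + 7/32*1/16 + 3/16*1/16 = 27/128
d_2 = (1=159/512, 2=31/128, 3=121/512, 4=27/128)
  d_3[1] = 159/512*3/16 + 31/128*7/16 + 121/512*3/8 + 27/128*3/8 = 2719/8192
  d_3[2] = 159/512*3/8 + 31/128*1/8 + 121/512*1/4 + 27/128*1/16 = 897/4096
  d_3[3] = 159/512*1/8 + 31/128*1/8 + 121/512*5/16 + 27/128*1/2 = 2035/8192
  d_3[4] = 159/512*5/16 + 31/128*5/16 + 121/512*1/16 + 27/128*1/16 = 411/2048
d_3 = (1=2719/8192, 2=897/4096, 3=2035/8192, 4=411/2048)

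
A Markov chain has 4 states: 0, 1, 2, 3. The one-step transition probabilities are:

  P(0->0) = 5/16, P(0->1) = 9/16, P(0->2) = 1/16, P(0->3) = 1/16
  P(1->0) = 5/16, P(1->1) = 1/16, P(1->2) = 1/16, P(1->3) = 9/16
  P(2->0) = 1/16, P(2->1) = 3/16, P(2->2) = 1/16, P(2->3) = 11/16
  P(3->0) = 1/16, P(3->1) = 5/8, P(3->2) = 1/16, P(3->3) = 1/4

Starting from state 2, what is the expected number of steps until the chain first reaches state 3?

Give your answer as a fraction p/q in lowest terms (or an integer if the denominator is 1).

Let h_i = expected steps to first reach 3 from state i.
Boundary: h_3 = 0.
First-step equations for the other states:
  h_0 = 1 + 5/16*h_0 + 9/16*h_1 + 1/16*h_2 + 1/16*h_3
  h_1 = 1 + 5/16*h_0 + 1/16*h_1 + 1/16*h_2 + 9/16*h_3
  h_2 = 1 + 1/16*h_0 + 3/16*h_1 + 1/16*h_2 + 11/16*h_3

Substituting h_3 = 0 and rearranging gives the linear system (I - Q) h = 1:
  [11/16, -9/16, -1/16] . (h_0, h_1, h_2) = 1
  [-5/16, 15/16, -1/16] . (h_0, h_1, h_2) = 1
  [-1/16, -3/16, 15/16] . (h_0, h_1, h_2) = 1

Solving yields:
  h_0 = 32/9
  h_1 = 64/27
  h_2 = 16/9

Starting state is 2, so the expected hitting time is h_2 = 16/9.

Answer: 16/9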